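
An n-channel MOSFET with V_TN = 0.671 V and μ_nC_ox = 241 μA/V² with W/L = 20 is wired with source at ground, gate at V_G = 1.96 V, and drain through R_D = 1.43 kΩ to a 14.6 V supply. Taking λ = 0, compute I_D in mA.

V_GS = V_G = 1.96 V, so V_ov = 1.96 − 0.671 = 1.29 V.
k_n = μ_nC_ox · (W/L) = 4.82 mA/V².
Assume saturation: I_D = ½ k_n V_ov² = 0.5 × 4.82 × 1.29² = 4 mA, giving V_DS = V_DD − I_D R_D = 14.6 − 4 × 1.43 = 8.87 V.
V_DS = 8.87 V ≥ V_ov = 1.29 V, confirming saturation.

I_D = 4.00 mA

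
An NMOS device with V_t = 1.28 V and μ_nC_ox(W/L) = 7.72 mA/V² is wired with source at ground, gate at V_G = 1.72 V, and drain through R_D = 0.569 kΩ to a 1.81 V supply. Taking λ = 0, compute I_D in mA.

I_D = 0.747 mA

V_GS = V_G = 1.72 V, so V_ov = 1.72 − 1.28 = 0.44 V.
Assume saturation: I_D = ½ k_n V_ov² = 0.5 × 7.72 × 0.44² = 0.747 mA, giving V_DS = V_DD − I_D R_D = 1.81 − 0.747 × 0.569 = 1.38 V.
V_DS = 1.38 V ≥ V_ov = 0.44 V, confirming saturation.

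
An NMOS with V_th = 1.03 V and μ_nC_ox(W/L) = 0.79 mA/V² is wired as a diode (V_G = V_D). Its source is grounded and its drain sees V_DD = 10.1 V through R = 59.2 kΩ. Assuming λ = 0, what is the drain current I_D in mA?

I_D = 0.143 mA

With gate tied to drain, V_GS = V_DS ≥ V_GS − V_th, so the device is in saturation.
KCL at the drain: ½ k_n (V_GS − V_th)² = (V_DD − V_GS)/R.
Let x = V_GS − 1.03. Then 23.4 x² + x − 9.07 = 0, giving x = 0.602 V (positive root), so V_GS = 1.63 V.
I_D = (V_DD − V_GS)/R = (10.1 − 1.63) / 59.2 = 0.143 mA.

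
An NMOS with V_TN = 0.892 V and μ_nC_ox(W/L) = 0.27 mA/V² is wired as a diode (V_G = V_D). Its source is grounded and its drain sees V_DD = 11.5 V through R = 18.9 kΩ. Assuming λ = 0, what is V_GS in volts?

V_GS = 2.74 V

With gate tied to drain, V_GS = V_DS ≥ V_GS − V_TN, so the device is in saturation.
KCL at the drain: ½ k_n (V_GS − V_TN)² = (V_DD − V_GS)/R.
Let x = V_GS − 0.892. Then 2.55 x² + x − 10.61 = 0, giving x = 1.85 V (positive root), so V_GS = 2.74 V.
I_D = (V_DD − V_GS)/R = (11.5 − 2.74) / 18.9 = 0.463 mA.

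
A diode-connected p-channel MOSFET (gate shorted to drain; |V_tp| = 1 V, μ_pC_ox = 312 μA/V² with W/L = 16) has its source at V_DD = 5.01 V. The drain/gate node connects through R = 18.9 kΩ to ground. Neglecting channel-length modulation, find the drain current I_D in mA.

I_D = 0.197 mA

With gate tied to drain, V_SG = V_SD ≥ V_SG − |V_tp|, so the device is in saturation.
k_p = μ_pC_ox · (W/L) = 4.992 mA/V².
KCL at the drain: ½ k_p (V_SG − |V_tp|)² = (V_DD − V_SG)/R.
Let x = V_SG − 1. Then 47.2 x² + x − 4.01 = 0, giving x = 0.281 V (positive root), so V_SG = 1.28 V.
I_D = (V_DD − V_SG)/R = (5.01 − 1.28) / 18.9 = 0.197 mA.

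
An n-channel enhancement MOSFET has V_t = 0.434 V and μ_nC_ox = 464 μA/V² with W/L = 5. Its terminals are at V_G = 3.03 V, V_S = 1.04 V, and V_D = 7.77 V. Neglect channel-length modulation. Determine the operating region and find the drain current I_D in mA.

Saturation; I_D = 2.81 mA

V_GS = V_G − V_S = 3.03 − 1.04 = 1.99 V; V_DS = V_D − V_S = 7.77 − 1.04 = 6.73 V.
k_n = μ_nC_ox · (W/L) = 2.32 mA/V².
V_ov = V_GS − V_t = 1.99 − 0.434 = 1.56 V.
Since V_DS = 6.73 V ≥ V_ov = 1.56 V, the device is in saturation.
I_D = ½ k_n V_ov² = 0.5 × 2.32 × 1.56² = 2.81 mA.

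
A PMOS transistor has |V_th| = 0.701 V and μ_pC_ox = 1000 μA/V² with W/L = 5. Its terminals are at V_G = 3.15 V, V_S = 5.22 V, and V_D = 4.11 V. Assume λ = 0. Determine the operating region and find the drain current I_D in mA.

V_SG = V_S − V_G = 5.22 − 3.15 = 2.07 V; V_SD = V_S − V_D = 5.22 − 4.11 = 1.11 V.
k_p = μ_pC_ox · (W/L) = 5 mA/V².
V_ov = V_SG − |V_th| = 2.07 − 0.701 = 1.37 V.
Since V_SD = 1.11 V < V_ov = 1.37 V, the device is in the triode region.
I_D = k_p [V_ov · V_SD − ½ V_SD²] = 5 × [1.37 × 1.11 − 0.5 × 1.11²] = 4.52 mA.

Triode; I_D = 4.52 mA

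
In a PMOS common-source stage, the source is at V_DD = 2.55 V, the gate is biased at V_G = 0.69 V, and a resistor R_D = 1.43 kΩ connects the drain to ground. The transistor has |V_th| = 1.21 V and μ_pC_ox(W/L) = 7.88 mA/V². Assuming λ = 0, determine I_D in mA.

V_SG = V_DD − V_G = 2.55 − 0.69 = 1.86 V, so V_ov = 1.86 − 1.21 = 0.65 V.
Assume saturation: I_D = ½ k_p V_ov² = 0.5 × 7.88 × 0.65² = 1.66 mA, giving V_SD = V_DD − I_D R_D = 2.55 − 1.66 × 1.43 = 0.17 V.
But 0.17 V < V_ov = 0.65 V, so the device is actually in triode.
In triode I_D = k_p[V_ov V_SD − ½ V_SD²] and I_D = (V_DD − V_SD)/R_D. Equating: 5.63 V_SD² − 8.324 V_SD + 2.55 = 0, giving V_SD = 0.434 V (the root below V_ov).
I_D = (2.55 − 0.434) / 1.43 = 1.48 mA.

I_D = 1.48 mA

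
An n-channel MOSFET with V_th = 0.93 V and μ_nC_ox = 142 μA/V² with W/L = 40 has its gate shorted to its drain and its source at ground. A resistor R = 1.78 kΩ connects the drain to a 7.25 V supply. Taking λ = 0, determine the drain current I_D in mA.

I_D = 2.98 mA

With gate tied to drain, V_GS = V_DS ≥ V_GS − V_th, so the device is in saturation.
k_n = μ_nC_ox · (W/L) = 5.68 mA/V².
KCL at the drain: ½ k_n (V_GS − V_th)² = (V_DD − V_GS)/R.
Let x = V_GS − 0.93. Then 5.06 x² + x − 6.32 = 0, giving x = 1.02 V (positive root), so V_GS = 1.95 V.
I_D = (V_DD − V_GS)/R = (7.25 − 1.95) / 1.78 = 2.98 mA.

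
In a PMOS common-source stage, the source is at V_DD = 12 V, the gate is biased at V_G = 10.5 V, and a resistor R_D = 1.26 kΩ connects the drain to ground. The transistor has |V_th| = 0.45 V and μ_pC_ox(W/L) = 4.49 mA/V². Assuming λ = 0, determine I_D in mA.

V_SG = V_DD − V_G = 12 − 10.5 = 1.5 V, so V_ov = 1.5 − 0.45 = 1.05 V.
Assume saturation: I_D = ½ k_p V_ov² = 0.5 × 4.49 × 1.05² = 2.48 mA, giving V_SD = V_DD − I_D R_D = 12 − 2.48 × 1.26 = 8.88 V.
V_SD = 8.88 V ≥ V_ov = 1.05 V, confirming saturation.

I_D = 2.48 mA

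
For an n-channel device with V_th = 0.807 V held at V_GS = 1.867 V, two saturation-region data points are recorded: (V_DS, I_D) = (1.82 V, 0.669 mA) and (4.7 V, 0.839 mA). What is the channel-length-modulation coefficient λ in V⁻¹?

λ = 0.105 V⁻¹

With V_GS fixed, I_D ∝ (1 + λ V_DS) in saturation, so I_D2/I_D1 = (1 + λ V_DS2)/(1 + λ V_DS1).
0.839/0.669 = 1.254 = (1 + 4.7 λ)/(1 + 1.82 λ).
Solving: λ (I_D1 V_DS2 − I_D2 V_DS1) = I_D2 − I_D1, so λ = (0.839 − 0.669) / (0.669 × 4.7 − 0.839 × 1.82) = 0.17 / 1.62 = 0.105 V⁻¹.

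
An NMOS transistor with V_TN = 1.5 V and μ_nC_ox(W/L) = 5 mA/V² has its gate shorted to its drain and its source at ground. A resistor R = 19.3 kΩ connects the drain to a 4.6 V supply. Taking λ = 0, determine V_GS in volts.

V_GS = 1.74 V

With gate tied to drain, V_GS = V_DS ≥ V_GS − V_TN, so the device is in saturation.
KCL at the drain: ½ k_n (V_GS − V_TN)² = (V_DD − V_GS)/R.
Let x = V_GS − 1.5. Then 48.2 x² + x − 3.1 = 0, giving x = 0.243 V (positive root), so V_GS = 1.74 V.
I_D = (V_DD − V_GS)/R = (4.6 − 1.74) / 19.3 = 0.148 mA.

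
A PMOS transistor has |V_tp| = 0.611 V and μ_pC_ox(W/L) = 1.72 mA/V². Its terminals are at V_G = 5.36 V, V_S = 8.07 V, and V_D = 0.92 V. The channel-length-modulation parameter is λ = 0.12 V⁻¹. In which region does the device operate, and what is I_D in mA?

V_SG = V_S − V_G = 8.07 − 5.36 = 2.71 V; V_SD = V_S − V_D = 8.07 − 0.92 = 7.15 V.
V_ov = V_SG − |V_tp| = 2.71 − 0.611 = 2.1 V.
Since V_SD = 7.15 V ≥ V_ov = 2.1 V, the device is in saturation.
I_D = ½ k_p V_ov² (1 + λ V_SD) = 0.5 × 1.72 × 2.1² × (1 + 0.12 × 7.15) = 7.04 mA.

Saturation; I_D = 7.04 mA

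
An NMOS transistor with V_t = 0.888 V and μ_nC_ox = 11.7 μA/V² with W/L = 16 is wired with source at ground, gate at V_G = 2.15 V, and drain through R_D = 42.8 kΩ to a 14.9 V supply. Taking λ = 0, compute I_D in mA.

I_D = 0.149 mA

V_GS = V_G = 2.15 V, so V_ov = 2.15 − 0.888 = 1.26 V.
k_n = μ_nC_ox · (W/L) = 0.1872 mA/V².
Assume saturation: I_D = ½ k_n V_ov² = 0.5 × 0.1872 × 1.26² = 0.149 mA, giving V_DS = V_DD − I_D R_D = 14.9 − 0.149 × 42.8 = 8.52 V.
V_DS = 8.52 V ≥ V_ov = 1.26 V, confirming saturation.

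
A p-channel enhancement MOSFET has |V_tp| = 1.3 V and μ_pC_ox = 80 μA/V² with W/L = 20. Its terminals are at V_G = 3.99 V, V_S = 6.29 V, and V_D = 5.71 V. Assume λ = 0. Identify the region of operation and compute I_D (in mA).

Triode; I_D = 0.659 mA

V_SG = V_S − V_G = 6.29 − 3.99 = 2.3 V; V_SD = V_S − V_D = 6.29 − 5.71 = 0.58 V.
k_p = μ_pC_ox · (W/L) = 1.6 mA/V².
V_ov = V_SG − |V_tp| = 2.3 − 1.3 = 1 V.
Since V_SD = 0.58 V < V_ov = 1 V, the device is in the triode region.
I_D = k_p [V_ov · V_SD − ½ V_SD²] = 1.6 × [1 × 0.58 − 0.5 × 0.58²] = 0.659 mA.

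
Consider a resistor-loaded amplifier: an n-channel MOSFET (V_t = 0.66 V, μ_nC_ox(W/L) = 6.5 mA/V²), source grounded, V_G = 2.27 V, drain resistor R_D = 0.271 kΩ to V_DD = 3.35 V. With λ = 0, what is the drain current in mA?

I_D = 7.90 mA

V_GS = V_G = 2.27 V, so V_ov = 2.27 − 0.66 = 1.61 V.
Assume saturation: I_D = ½ k_n V_ov² = 0.5 × 6.5 × 1.61² = 8.42 mA, giving V_DS = V_DD − I_D R_D = 3.35 − 8.42 × 0.271 = 1.07 V.
But 1.07 V < V_ov = 1.61 V, so the device is actually in triode.
In triode I_D = k_n[V_ov V_DS − ½ V_DS²] and I_D = (V_DD − V_DS)/R_D. Equating: 0.881 V_DS² − 3.836 V_DS + 3.35 = 0, giving V_DS = 1.21 V (the root below V_ov).
I_D = (3.35 − 1.21) / 0.271 = 7.9 mA.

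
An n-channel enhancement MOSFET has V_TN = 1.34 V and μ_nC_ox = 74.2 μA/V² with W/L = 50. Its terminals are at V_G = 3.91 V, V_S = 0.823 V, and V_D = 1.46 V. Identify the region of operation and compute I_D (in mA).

Triode; I_D = 3.38 mA

V_GS = V_G − V_S = 3.91 − 0.823 = 3.09 V; V_DS = V_D − V_S = 1.46 − 0.823 = 0.637 V.
k_n = μ_nC_ox · (W/L) = 3.71 mA/V².
V_ov = V_GS − V_TN = 3.09 − 1.34 = 1.75 V.
Since V_DS = 0.637 V < V_ov = 1.75 V, the device is in the triode region.
I_D = k_n [V_ov · V_DS − ½ V_DS²] = 3.71 × [1.75 × 0.637 − 0.5 × 0.637²] = 3.38 mA.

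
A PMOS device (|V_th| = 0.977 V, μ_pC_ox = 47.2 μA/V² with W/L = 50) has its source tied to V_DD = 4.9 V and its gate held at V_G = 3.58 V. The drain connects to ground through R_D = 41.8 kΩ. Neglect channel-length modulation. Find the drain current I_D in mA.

V_SG = V_DD − V_G = 4.9 − 3.58 = 1.32 V, so V_ov = 1.32 − 0.977 = 0.343 V.
k_p = μ_pC_ox · (W/L) = 2.36 mA/V².
Assume saturation: I_D = ½ k_p V_ov² = 0.5 × 2.36 × 0.343² = 0.139 mA, giving V_SD = V_DD − I_D R_D = 4.9 − 0.139 × 41.8 = -0.903 V.
But -0.903 V < V_ov = 0.343 V, so the device is actually in triode.
In triode I_D = k_p[V_ov V_SD − ½ V_SD²] and I_D = (V_DD − V_SD)/R_D. Equating: 49.3 V_SD² − 34.84 V_SD + 4.9 = 0, giving V_SD = 0.194 V (the root below V_ov).
I_D = (4.9 − 0.194) / 41.8 = 0.113 mA.

I_D = 0.113 mA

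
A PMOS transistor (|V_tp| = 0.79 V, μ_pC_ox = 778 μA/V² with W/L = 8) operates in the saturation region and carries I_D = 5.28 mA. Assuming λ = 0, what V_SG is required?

V_SG = 2.09 V

k_p = μ_pC_ox · (W/L) = 6.224 mA/V².
In saturation I_D = ½ k_p (V_SG − |V_tp|)², so V_SG − |V_tp| = √(2 I_D / k_p) = √(2 × 5.28 / 6.224) = 1.3 V.
V_SG = 0.79 + 1.3 = 2.09 V.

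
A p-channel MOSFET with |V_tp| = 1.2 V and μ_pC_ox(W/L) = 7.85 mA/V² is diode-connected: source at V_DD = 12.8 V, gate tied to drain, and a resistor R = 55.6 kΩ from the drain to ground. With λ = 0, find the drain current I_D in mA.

I_D = 0.205 mA

With gate tied to drain, V_SG = V_SD ≥ V_SG − |V_tp|, so the device is in saturation.
KCL at the drain: ½ k_p (V_SG − |V_tp|)² = (V_DD − V_SG)/R.
Let x = V_SG − 1.2. Then 218 x² + x − 11.6 = 0, giving x = 0.228 V (positive root), so V_SG = 1.43 V.
I_D = (V_DD − V_SG)/R = (12.8 − 1.43) / 55.6 = 0.205 mA.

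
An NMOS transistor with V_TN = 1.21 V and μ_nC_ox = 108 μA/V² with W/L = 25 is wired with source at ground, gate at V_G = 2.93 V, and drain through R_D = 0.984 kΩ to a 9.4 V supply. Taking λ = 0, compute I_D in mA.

I_D = 3.99 mA

V_GS = V_G = 2.93 V, so V_ov = 2.93 − 1.21 = 1.72 V.
k_n = μ_nC_ox · (W/L) = 2.7 mA/V².
Assume saturation: I_D = ½ k_n V_ov² = 0.5 × 2.7 × 1.72² = 3.99 mA, giving V_DS = V_DD − I_D R_D = 9.4 − 3.99 × 0.984 = 5.47 V.
V_DS = 5.47 V ≥ V_ov = 1.72 V, confirming saturation.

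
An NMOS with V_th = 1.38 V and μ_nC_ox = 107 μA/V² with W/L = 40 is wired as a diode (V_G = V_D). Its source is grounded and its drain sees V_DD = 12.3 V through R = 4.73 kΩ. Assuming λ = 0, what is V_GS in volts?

With gate tied to drain, V_GS = V_DS ≥ V_GS − V_th, so the device is in saturation.
k_n = μ_nC_ox · (W/L) = 4.28 mA/V².
KCL at the drain: ½ k_n (V_GS − V_th)² = (V_DD − V_GS)/R.
Let x = V_GS − 1.38. Then 10.1 x² + x − 10.92 = 0, giving x = 0.99 V (positive root), so V_GS = 2.37 V.
I_D = (V_DD − V_GS)/R = (12.3 − 2.37) / 4.73 = 2.1 mA.

V_GS = 2.37 V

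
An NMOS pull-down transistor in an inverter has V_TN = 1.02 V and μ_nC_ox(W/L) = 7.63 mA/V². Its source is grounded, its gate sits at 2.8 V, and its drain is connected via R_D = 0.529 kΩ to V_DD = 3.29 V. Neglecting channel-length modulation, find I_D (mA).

I_D = 5.36 mA

V_GS = V_G = 2.8 V, so V_ov = 2.8 − 1.02 = 1.78 V.
Assume saturation: I_D = ½ k_n V_ov² = 0.5 × 7.63 × 1.78² = 12.1 mA, giving V_DS = V_DD − I_D R_D = 3.29 − 12.1 × 0.529 = -3.1 V.
But -3.1 V < V_ov = 1.78 V, so the device is actually in triode.
In triode I_D = k_n[V_ov V_DS − ½ V_DS²] and I_D = (V_DD − V_DS)/R_D. Equating: 2.02 V_DS² − 8.185 V_DS + 3.29 = 0, giving V_DS = 0.452 V (the root below V_ov).
I_D = (3.29 − 0.452) / 0.529 = 5.36 mA.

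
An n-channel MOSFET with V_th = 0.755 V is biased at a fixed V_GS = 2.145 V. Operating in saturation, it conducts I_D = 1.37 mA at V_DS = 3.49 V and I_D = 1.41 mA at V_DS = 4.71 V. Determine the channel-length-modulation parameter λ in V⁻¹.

λ = 0.0261 V⁻¹

With V_GS fixed, I_D ∝ (1 + λ V_DS) in saturation, so I_D2/I_D1 = (1 + λ V_DS2)/(1 + λ V_DS1).
1.41/1.37 = 1.029 = (1 + 4.71 λ)/(1 + 3.49 λ).
Solving: λ (I_D1 V_DS2 − I_D2 V_DS1) = I_D2 − I_D1, so λ = (1.41 − 1.37) / (1.37 × 4.71 − 1.41 × 3.49) = 0.04 / 1.53 = 0.0261 V⁻¹.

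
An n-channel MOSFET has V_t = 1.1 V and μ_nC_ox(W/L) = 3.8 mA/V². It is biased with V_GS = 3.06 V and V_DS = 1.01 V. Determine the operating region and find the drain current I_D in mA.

V_ov = V_GS − V_t = 3.06 − 1.1 = 1.96 V.
Since V_DS = 1.01 V < V_ov = 1.96 V, the device is in the triode region.
I_D = k_n [V_ov · V_DS − ½ V_DS²] = 3.8 × [1.96 × 1.01 − 0.5 × 1.01²] = 5.58 mA.

Triode; I_D = 5.58 mA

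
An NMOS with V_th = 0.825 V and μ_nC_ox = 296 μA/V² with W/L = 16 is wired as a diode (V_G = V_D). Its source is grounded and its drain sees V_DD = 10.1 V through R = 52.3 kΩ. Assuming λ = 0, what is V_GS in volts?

V_GS = 1.09 V

With gate tied to drain, V_GS = V_DS ≥ V_GS − V_th, so the device is in saturation.
k_n = μ_nC_ox · (W/L) = 4.736 mA/V².
KCL at the drain: ½ k_n (V_GS − V_th)² = (V_DD − V_GS)/R.
Let x = V_GS − 0.825. Then 124 x² + x − 9.275 = 0, giving x = 0.27 V (positive root), so V_GS = 1.09 V.
I_D = (V_DD − V_GS)/R = (10.1 − 1.09) / 52.3 = 0.172 mA.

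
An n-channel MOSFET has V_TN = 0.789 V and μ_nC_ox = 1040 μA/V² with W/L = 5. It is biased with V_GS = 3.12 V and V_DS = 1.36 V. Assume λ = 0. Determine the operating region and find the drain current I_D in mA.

k_n = μ_nC_ox · (W/L) = 5.2 mA/V².
V_ov = V_GS − V_TN = 3.12 − 0.789 = 2.33 V.
Since V_DS = 1.36 V < V_ov = 2.33 V, the device is in the triode region.
I_D = k_n [V_ov · V_DS − ½ V_DS²] = 5.2 × [2.33 × 1.36 − 0.5 × 1.36²] = 11.7 mA.

Triode; I_D = 11.7 mA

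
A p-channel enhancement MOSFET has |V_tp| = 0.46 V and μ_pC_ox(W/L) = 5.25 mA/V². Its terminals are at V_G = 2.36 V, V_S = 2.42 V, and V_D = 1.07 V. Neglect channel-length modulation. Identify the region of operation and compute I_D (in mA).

Cutoff; I_D = 0 mA

V_SG = V_S − V_G = 2.42 − 2.36 = 0.06 V; V_SD = V_S − V_D = 2.42 − 1.07 = 1.35 V.
V_SG = 0.06 V < |V_tp| = 0.46 V, so the transistor is in cutoff.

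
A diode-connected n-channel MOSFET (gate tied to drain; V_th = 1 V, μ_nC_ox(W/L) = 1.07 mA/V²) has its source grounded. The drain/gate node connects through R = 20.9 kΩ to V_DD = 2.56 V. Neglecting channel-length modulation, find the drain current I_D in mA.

I_D = 0.0588 mA

With gate tied to drain, V_GS = V_DS ≥ V_GS − V_th, so the device is in saturation.
KCL at the drain: ½ k_n (V_GS − V_th)² = (V_DD − V_GS)/R.
Let x = V_GS − 1. Then 11.2 x² + x − 1.56 = 0, giving x = 0.331 V (positive root), so V_GS = 1.33 V.
I_D = (V_DD − V_GS)/R = (2.56 − 1.33) / 20.9 = 0.0588 mA.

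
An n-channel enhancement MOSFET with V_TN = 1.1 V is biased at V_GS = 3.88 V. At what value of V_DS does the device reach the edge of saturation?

V_DS,sat = 2.78 V

The boundary between triode and saturation is V_DS = V_GS − V_TN = V_ov.
V_ov = 3.88 − 1.1 = 2.78 V.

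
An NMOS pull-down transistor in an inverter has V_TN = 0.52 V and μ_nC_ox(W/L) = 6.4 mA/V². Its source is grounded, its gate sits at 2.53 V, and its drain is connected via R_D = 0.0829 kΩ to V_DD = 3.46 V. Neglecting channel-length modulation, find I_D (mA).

V_GS = V_G = 2.53 V, so V_ov = 2.53 − 0.52 = 2.01 V.
Assume saturation: I_D = ½ k_n V_ov² = 0.5 × 6.4 × 2.01² = 12.9 mA, giving V_DS = V_DD − I_D R_D = 3.46 − 12.9 × 0.0829 = 2.39 V.
V_DS = 2.39 V ≥ V_ov = 2.01 V, confirming saturation.

I_D = 12.9 mA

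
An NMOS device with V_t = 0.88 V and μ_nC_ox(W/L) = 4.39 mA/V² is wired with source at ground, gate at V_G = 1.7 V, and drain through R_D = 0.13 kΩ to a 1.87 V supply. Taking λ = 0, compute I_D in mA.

V_GS = V_G = 1.7 V, so V_ov = 1.7 − 0.88 = 0.82 V.
Assume saturation: I_D = ½ k_n V_ov² = 0.5 × 4.39 × 0.82² = 1.48 mA, giving V_DS = V_DD − I_D R_D = 1.87 − 1.48 × 0.13 = 1.68 V.
V_DS = 1.68 V ≥ V_ov = 0.82 V, confirming saturation.

I_D = 1.48 mA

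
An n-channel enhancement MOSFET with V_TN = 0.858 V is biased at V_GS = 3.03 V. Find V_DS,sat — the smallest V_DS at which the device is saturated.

V_DS,sat = 2.17 V

The boundary between triode and saturation is V_DS = V_GS − V_TN = V_ov.
V_ov = 3.03 − 0.858 = 2.17 V.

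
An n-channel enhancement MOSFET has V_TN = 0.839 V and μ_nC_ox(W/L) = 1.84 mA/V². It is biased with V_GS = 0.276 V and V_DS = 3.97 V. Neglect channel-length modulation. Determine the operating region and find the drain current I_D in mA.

Cutoff; I_D = 0 mA

V_GS = 0.276 V < V_TN = 0.839 V, so the transistor is in cutoff.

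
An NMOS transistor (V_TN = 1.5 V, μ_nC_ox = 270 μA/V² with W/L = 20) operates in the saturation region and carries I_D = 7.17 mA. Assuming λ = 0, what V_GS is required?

V_GS = 3.13 V

k_n = μ_nC_ox · (W/L) = 5.4 mA/V².
In saturation I_D = ½ k_n (V_GS − V_TN)², so V_GS − V_TN = √(2 I_D / k_n) = √(2 × 7.17 / 5.4) = 1.63 V.
V_GS = 1.5 + 1.63 = 3.13 V.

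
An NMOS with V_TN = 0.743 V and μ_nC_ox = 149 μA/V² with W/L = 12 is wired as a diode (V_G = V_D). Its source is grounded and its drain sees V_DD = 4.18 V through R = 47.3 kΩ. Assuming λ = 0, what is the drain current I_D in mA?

With gate tied to drain, V_GS = V_DS ≥ V_GS − V_TN, so the device is in saturation.
k_n = μ_nC_ox · (W/L) = 1.788 mA/V².
KCL at the drain: ½ k_n (V_GS − V_TN)² = (V_DD − V_GS)/R.
Let x = V_GS − 0.743. Then 42.3 x² + x − 3.437 = 0, giving x = 0.274 V (positive root), so V_GS = 1.02 V.
I_D = (V_DD − V_GS)/R = (4.18 − 1.02) / 47.3 = 0.0669 mA.

I_D = 0.0669 mA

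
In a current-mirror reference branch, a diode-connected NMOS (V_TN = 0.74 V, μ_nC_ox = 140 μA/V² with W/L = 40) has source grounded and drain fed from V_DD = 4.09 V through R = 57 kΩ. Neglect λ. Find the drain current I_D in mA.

With gate tied to drain, V_GS = V_DS ≥ V_GS − V_TN, so the device is in saturation.
k_n = μ_nC_ox · (W/L) = 5.6 mA/V².
KCL at the drain: ½ k_n (V_GS − V_TN)² = (V_DD − V_GS)/R.
Let x = V_GS − 0.74. Then 160 x² + x − 3.35 = 0, giving x = 0.142 V (positive root), so V_GS = 0.882 V.
I_D = (V_DD − V_GS)/R = (4.09 − 0.882) / 57 = 0.0563 mA.

I_D = 0.0563 mA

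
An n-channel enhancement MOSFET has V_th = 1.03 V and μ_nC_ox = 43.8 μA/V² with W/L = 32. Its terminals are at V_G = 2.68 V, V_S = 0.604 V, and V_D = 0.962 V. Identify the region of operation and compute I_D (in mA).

Triode; I_D = 0.435 mA

V_GS = V_G − V_S = 2.68 − 0.604 = 2.08 V; V_DS = V_D − V_S = 0.962 − 0.604 = 0.358 V.
k_n = μ_nC_ox · (W/L) = 1.402 mA/V².
V_ov = V_GS − V_th = 2.08 − 1.03 = 1.05 V.
Since V_DS = 0.358 V < V_ov = 1.05 V, the device is in the triode region.
I_D = k_n [V_ov · V_DS − ½ V_DS²] = 1.402 × [1.05 × 0.358 − 0.5 × 0.358²] = 0.435 mA.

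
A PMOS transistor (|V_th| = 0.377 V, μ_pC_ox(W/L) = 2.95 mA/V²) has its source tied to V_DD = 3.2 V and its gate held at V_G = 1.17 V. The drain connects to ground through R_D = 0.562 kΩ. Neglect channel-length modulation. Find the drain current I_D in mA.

I_D = 3.65 mA

V_SG = V_DD − V_G = 3.2 − 1.17 = 2.03 V, so V_ov = 2.03 − 0.377 = 1.65 V.
Assume saturation: I_D = ½ k_p V_ov² = 0.5 × 2.95 × 1.65² = 4.03 mA, giving V_SD = V_DD − I_D R_D = 3.2 − 4.03 × 0.562 = 0.935 V.
But 0.935 V < V_ov = 1.65 V, so the device is actually in triode.
In triode I_D = k_p[V_ov V_SD − ½ V_SD²] and I_D = (V_DD − V_SD)/R_D. Equating: 0.829 V_SD² − 3.741 V_SD + 3.2 = 0, giving V_SD = 1.15 V (the root below V_ov).
I_D = (3.2 − 1.15) / 0.562 = 3.65 mA.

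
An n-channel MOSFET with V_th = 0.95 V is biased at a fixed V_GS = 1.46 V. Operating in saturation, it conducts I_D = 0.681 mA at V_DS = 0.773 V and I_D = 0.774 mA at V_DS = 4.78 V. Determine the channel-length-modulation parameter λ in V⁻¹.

With V_GS fixed, I_D ∝ (1 + λ V_DS) in saturation, so I_D2/I_D1 = (1 + λ V_DS2)/(1 + λ V_DS1).
0.774/0.681 = 1.137 = (1 + 4.78 λ)/(1 + 0.773 λ).
Solving: λ (I_D1 V_DS2 − I_D2 V_DS1) = I_D2 − I_D1, so λ = (0.774 − 0.681) / (0.681 × 4.78 − 0.774 × 0.773) = 0.093 / 2.66 = 0.035 V⁻¹.

λ = 0.0350 V⁻¹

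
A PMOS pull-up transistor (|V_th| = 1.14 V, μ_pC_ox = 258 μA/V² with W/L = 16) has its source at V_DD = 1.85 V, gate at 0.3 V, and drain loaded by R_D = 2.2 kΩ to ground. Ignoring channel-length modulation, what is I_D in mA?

V_SG = V_DD − V_G = 1.85 − 0.3 = 1.55 V, so V_ov = 1.55 − 1.14 = 0.41 V.
k_p = μ_pC_ox · (W/L) = 4.128 mA/V².
Assume saturation: I_D = ½ k_p V_ov² = 0.5 × 4.128 × 0.41² = 0.347 mA, giving V_SD = V_DD − I_D R_D = 1.85 − 0.347 × 2.2 = 1.09 V.
V_SD = 1.09 V ≥ V_ov = 0.41 V, confirming saturation.

I_D = 0.347 mA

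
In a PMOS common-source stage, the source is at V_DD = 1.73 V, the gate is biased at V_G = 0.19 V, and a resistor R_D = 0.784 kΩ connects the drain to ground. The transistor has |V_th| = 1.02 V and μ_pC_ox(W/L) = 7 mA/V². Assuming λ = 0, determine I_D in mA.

V_SG = V_DD − V_G = 1.73 − 0.19 = 1.54 V, so V_ov = 1.54 − 1.02 = 0.52 V.
Assume saturation: I_D = ½ k_p V_ov² = 0.5 × 7 × 0.52² = 0.946 mA, giving V_SD = V_DD − I_D R_D = 1.73 − 0.946 × 0.784 = 0.988 V.
V_SD = 0.988 V ≥ V_ov = 0.52 V, confirming saturation.

I_D = 0.946 mA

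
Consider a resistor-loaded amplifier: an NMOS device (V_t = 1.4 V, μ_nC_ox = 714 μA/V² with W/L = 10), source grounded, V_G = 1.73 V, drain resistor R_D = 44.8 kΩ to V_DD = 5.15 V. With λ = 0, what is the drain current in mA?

I_D = 0.114 mA

V_GS = V_G = 1.73 V, so V_ov = 1.73 − 1.4 = 0.33 V.
k_n = μ_nC_ox · (W/L) = 7.14 mA/V².
Assume saturation: I_D = ½ k_n V_ov² = 0.5 × 7.14 × 0.33² = 0.389 mA, giving V_DS = V_DD − I_D R_D = 5.15 − 0.389 × 44.8 = -12.3 V.
But -12.3 V < V_ov = 0.33 V, so the device is actually in triode.
In triode I_D = k_n[V_ov V_DS − ½ V_DS²] and I_D = (V_DD − V_DS)/R_D. Equating: 160 V_DS² − 106.6 V_DS + 5.15 = 0, giving V_DS = 0.0525 V (the root below V_ov).
I_D = (5.15 − 0.0525) / 44.8 = 0.114 mA.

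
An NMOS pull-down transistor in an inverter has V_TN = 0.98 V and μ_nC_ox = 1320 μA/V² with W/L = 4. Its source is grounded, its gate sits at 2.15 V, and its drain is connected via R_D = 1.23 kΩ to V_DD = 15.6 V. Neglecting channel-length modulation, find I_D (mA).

I_D = 3.61 mA

V_GS = V_G = 2.15 V, so V_ov = 2.15 − 0.98 = 1.17 V.
k_n = μ_nC_ox · (W/L) = 5.28 mA/V².
Assume saturation: I_D = ½ k_n V_ov² = 0.5 × 5.28 × 1.17² = 3.61 mA, giving V_DS = V_DD − I_D R_D = 15.6 − 3.61 × 1.23 = 11.2 V.
V_DS = 11.2 V ≥ V_ov = 1.17 V, confirming saturation.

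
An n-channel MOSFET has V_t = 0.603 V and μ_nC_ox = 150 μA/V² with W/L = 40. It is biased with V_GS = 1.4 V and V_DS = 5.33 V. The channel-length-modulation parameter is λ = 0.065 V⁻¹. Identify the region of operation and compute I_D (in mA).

k_n = μ_nC_ox · (W/L) = 6 mA/V².
V_ov = V_GS − V_t = 1.4 − 0.603 = 0.797 V.
Since V_DS = 5.33 V ≥ V_ov = 0.797 V, the device is in saturation.
I_D = ½ k_n V_ov² (1 + λ V_DS) = 0.5 × 6 × 0.797² × (1 + 0.065 × 5.33) = 2.57 mA.

Saturation; I_D = 2.57 mA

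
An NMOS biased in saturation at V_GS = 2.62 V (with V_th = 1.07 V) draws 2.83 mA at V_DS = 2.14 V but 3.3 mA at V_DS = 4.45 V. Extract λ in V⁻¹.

With V_GS fixed, I_D ∝ (1 + λ V_DS) in saturation, so I_D2/I_D1 = (1 + λ V_DS2)/(1 + λ V_DS1).
3.3/2.83 = 1.166 = (1 + 4.45 λ)/(1 + 2.14 λ).
Solving: λ (I_D1 V_DS2 − I_D2 V_DS1) = I_D2 − I_D1, so λ = (3.3 − 2.83) / (2.83 × 4.45 − 3.3 × 2.14) = 0.47 / 5.53 = 0.085 V⁻¹.

λ = 0.0850 V⁻¹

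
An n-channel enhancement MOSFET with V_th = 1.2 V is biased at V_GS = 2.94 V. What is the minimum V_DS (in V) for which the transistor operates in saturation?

The boundary between triode and saturation is V_DS = V_GS − V_th = V_ov.
V_ov = 2.94 − 1.2 = 1.74 V.

V_DS,sat = 1.74 V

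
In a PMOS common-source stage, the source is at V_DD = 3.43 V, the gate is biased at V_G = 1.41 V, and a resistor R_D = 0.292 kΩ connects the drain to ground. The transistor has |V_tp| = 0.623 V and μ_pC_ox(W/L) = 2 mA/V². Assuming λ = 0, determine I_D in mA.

I_D = 1.95 mA

V_SG = V_DD − V_G = 3.43 − 1.41 = 2.02 V, so V_ov = 2.02 − 0.623 = 1.4 V.
Assume saturation: I_D = ½ k_p V_ov² = 0.5 × 2 × 1.4² = 1.95 mA, giving V_SD = V_DD − I_D R_D = 3.43 − 1.95 × 0.292 = 2.86 V.
V_SD = 2.86 V ≥ V_ov = 1.4 V, confirming saturation.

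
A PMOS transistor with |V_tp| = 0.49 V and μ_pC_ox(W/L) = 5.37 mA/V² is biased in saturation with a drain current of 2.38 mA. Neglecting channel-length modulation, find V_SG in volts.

V_SG = 1.43 V

In saturation I_D = ½ k_p (V_SG − |V_tp|)², so V_SG − |V_tp| = √(2 I_D / k_p) = √(2 × 2.38 / 5.37) = 0.941 V.
V_SG = 0.49 + 0.941 = 1.43 V.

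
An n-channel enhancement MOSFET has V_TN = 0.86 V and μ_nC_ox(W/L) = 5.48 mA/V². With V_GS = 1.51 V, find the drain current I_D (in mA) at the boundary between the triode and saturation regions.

At the boundary V_DS = V_ov = V_GS − V_TN = 1.51 − 0.86 = 0.65 V.
I_D = ½ k_n V_ov² = 0.5 × 5.48 × 0.65² = 1.16 mA.

I_D = 1.16 mA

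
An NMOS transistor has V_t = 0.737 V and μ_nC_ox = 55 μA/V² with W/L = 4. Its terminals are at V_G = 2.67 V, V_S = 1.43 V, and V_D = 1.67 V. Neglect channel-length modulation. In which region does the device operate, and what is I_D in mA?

V_GS = V_G − V_S = 2.67 − 1.43 = 1.24 V; V_DS = V_D − V_S = 1.67 − 1.43 = 0.24 V.
k_n = μ_nC_ox · (W/L) = 0.22 mA/V².
V_ov = V_GS − V_t = 1.24 − 0.737 = 0.503 V.
Since V_DS = 0.24 V < V_ov = 0.503 V, the device is in the triode region.
I_D = k_n [V_ov · V_DS − ½ V_DS²] = 0.22 × [0.503 × 0.24 − 0.5 × 0.24²] = 0.0202 mA.

Triode; I_D = 0.0202 mA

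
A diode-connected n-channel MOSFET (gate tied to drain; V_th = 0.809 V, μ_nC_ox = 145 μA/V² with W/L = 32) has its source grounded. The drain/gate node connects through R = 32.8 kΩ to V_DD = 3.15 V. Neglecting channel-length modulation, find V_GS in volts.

With gate tied to drain, V_GS = V_DS ≥ V_GS − V_th, so the device is in saturation.
k_n = μ_nC_ox · (W/L) = 4.64 mA/V².
KCL at the drain: ½ k_n (V_GS − V_th)² = (V_DD − V_GS)/R.
Let x = V_GS − 0.809. Then 76.1 x² + x − 2.341 = 0, giving x = 0.169 V (positive root), so V_GS = 0.978 V.
I_D = (V_DD − V_GS)/R = (3.15 − 0.978) / 32.8 = 0.0662 mA.

V_GS = 0.978 V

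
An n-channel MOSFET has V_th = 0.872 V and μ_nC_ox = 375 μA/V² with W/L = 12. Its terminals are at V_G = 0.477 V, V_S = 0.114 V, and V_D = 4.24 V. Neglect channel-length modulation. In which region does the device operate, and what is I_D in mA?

Cutoff; I_D = 0 mA

V_GS = V_G − V_S = 0.477 − 0.114 = 0.363 V; V_DS = V_D − V_S = 4.24 − 0.114 = 4.13 V.
V_GS = 0.363 V < V_th = 0.872 V, so the transistor is in cutoff.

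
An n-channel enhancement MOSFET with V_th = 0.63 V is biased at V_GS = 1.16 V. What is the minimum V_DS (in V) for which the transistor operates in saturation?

The boundary between triode and saturation is V_DS = V_GS − V_th = V_ov.
V_ov = 1.16 − 0.63 = 0.53 V.

V_DS,sat = 0.530 V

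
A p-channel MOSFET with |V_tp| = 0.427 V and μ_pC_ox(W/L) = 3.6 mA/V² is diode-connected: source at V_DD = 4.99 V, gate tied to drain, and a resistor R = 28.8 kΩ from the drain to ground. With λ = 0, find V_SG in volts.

V_SG = 0.714 V

With gate tied to drain, V_SG = V_SD ≥ V_SG − |V_tp|, so the device is in saturation.
KCL at the drain: ½ k_p (V_SG − |V_tp|)² = (V_DD − V_SG)/R.
Let x = V_SG − 0.427. Then 51.8 x² + x − 4.563 = 0, giving x = 0.287 V (positive root), so V_SG = 0.714 V.
I_D = (V_DD − V_SG)/R = (4.99 − 0.714) / 28.8 = 0.148 mA.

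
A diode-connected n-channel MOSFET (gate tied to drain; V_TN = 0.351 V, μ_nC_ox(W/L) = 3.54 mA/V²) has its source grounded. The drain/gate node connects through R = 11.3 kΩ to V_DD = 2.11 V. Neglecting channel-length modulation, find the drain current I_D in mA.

I_D = 0.132 mA

With gate tied to drain, V_GS = V_DS ≥ V_GS − V_TN, so the device is in saturation.
KCL at the drain: ½ k_n (V_GS − V_TN)² = (V_DD − V_GS)/R.
Let x = V_GS − 0.351. Then 20 x² + x − 1.759 = 0, giving x = 0.273 V (positive root), so V_GS = 0.624 V.
I_D = (V_DD − V_GS)/R = (2.11 − 0.624) / 11.3 = 0.132 mA.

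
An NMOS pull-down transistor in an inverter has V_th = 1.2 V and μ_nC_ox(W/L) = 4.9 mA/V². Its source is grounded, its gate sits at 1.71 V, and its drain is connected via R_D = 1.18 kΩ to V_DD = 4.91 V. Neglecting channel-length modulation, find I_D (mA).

I_D = 0.637 mA

V_GS = V_G = 1.71 V, so V_ov = 1.71 − 1.2 = 0.51 V.
Assume saturation: I_D = ½ k_n V_ov² = 0.5 × 4.9 × 0.51² = 0.637 mA, giving V_DS = V_DD − I_D R_D = 4.91 − 0.637 × 1.18 = 4.16 V.
V_DS = 4.16 V ≥ V_ov = 0.51 V, confirming saturation.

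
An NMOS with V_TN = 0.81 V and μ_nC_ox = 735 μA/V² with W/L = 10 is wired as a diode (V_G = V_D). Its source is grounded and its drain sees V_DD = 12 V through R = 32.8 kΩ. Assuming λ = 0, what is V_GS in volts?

With gate tied to drain, V_GS = V_DS ≥ V_GS − V_TN, so the device is in saturation.
k_n = μ_nC_ox · (W/L) = 7.35 mA/V².
KCL at the drain: ½ k_n (V_GS − V_TN)² = (V_DD − V_GS)/R.
Let x = V_GS − 0.81. Then 121 x² + x − 11.19 = 0, giving x = 0.301 V (positive root), so V_GS = 1.11 V.
I_D = (V_DD − V_GS)/R = (12 − 1.11) / 32.8 = 0.332 mA.

V_GS = 1.11 V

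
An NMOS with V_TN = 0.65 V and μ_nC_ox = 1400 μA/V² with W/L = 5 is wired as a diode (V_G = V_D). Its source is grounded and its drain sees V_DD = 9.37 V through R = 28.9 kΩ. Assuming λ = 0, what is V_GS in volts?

V_GS = 0.939 V

With gate tied to drain, V_GS = V_DS ≥ V_GS − V_TN, so the device is in saturation.
k_n = μ_nC_ox · (W/L) = 7 mA/V².
KCL at the drain: ½ k_n (V_GS − V_TN)² = (V_DD − V_GS)/R.
Let x = V_GS − 0.65. Then 101 x² + x − 8.72 = 0, giving x = 0.289 V (positive root), so V_GS = 0.939 V.
I_D = (V_DD − V_GS)/R = (9.37 − 0.939) / 28.9 = 0.292 mA.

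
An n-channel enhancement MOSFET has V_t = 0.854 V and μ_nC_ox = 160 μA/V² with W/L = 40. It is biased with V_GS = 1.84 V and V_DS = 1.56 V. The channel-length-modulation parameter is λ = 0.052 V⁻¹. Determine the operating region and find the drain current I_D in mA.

Saturation; I_D = 3.36 mA

k_n = μ_nC_ox · (W/L) = 6.4 mA/V².
V_ov = V_GS − V_t = 1.84 − 0.854 = 0.986 V.
Since V_DS = 1.56 V ≥ V_ov = 0.986 V, the device is in saturation.
I_D = ½ k_n V_ov² (1 + λ V_DS) = 0.5 × 6.4 × 0.986² × (1 + 0.052 × 1.56) = 3.36 mA.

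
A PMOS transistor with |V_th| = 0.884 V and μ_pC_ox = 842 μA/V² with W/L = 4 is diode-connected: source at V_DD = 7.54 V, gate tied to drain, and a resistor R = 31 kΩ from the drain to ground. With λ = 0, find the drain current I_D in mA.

With gate tied to drain, V_SG = V_SD ≥ V_SG − |V_th|, so the device is in saturation.
k_p = μ_pC_ox · (W/L) = 3.368 mA/V².
KCL at the drain: ½ k_p (V_SG − |V_th|)² = (V_DD − V_SG)/R.
Let x = V_SG − 0.884. Then 52.2 x² + x − 6.656 = 0, giving x = 0.348 V (positive root), so V_SG = 1.23 V.
I_D = (V_DD − V_SG)/R = (7.54 − 1.23) / 31 = 0.203 mA.

I_D = 0.203 mA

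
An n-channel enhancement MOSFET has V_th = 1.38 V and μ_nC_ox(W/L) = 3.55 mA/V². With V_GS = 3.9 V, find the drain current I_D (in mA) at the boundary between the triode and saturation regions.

I_D = 11.3 mA

At the boundary V_DS = V_ov = V_GS − V_th = 3.9 − 1.38 = 2.52 V.
I_D = ½ k_n V_ov² = 0.5 × 3.55 × 2.52² = 11.3 mA.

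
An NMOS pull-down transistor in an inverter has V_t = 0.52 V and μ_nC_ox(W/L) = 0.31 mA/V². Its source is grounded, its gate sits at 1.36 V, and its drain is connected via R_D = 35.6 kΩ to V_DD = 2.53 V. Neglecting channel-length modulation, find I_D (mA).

V_GS = V_G = 1.36 V, so V_ov = 1.36 − 0.52 = 0.84 V.
Assume saturation: I_D = ½ k_n V_ov² = 0.5 × 0.31 × 0.84² = 0.109 mA, giving V_DS = V_DD − I_D R_D = 2.53 − 0.109 × 35.6 = -1.36 V.
But -1.36 V < V_ov = 0.84 V, so the device is actually in triode.
In triode I_D = k_n[V_ov V_DS − ½ V_DS²] and I_D = (V_DD − V_DS)/R_D. Equating: 5.52 V_DS² − 10.27 V_DS + 2.53 = 0, giving V_DS = 0.292 V (the root below V_ov).
I_D = (2.53 − 0.292) / 35.6 = 0.0629 mA.

I_D = 0.0629 mA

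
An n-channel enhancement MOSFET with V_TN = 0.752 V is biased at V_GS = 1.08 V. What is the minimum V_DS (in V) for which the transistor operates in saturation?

V_DS,sat = 0.328 V

The boundary between triode and saturation is V_DS = V_GS − V_TN = V_ov.
V_ov = 1.08 − 0.752 = 0.328 V.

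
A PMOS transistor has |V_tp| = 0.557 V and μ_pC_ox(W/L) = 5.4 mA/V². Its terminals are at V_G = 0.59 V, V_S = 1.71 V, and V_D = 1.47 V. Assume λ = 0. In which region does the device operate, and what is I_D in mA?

V_SG = V_S − V_G = 1.71 − 0.59 = 1.12 V; V_SD = V_S − V_D = 1.71 − 1.47 = 0.24 V.
V_ov = V_SG − |V_tp| = 1.12 − 0.557 = 0.563 V.
Since V_SD = 0.24 V < V_ov = 0.563 V, the device is in the triode region.
I_D = k_p [V_ov · V_SD − ½ V_SD²] = 5.4 × [0.563 × 0.24 − 0.5 × 0.24²] = 0.574 mA.

Triode; I_D = 0.574 mA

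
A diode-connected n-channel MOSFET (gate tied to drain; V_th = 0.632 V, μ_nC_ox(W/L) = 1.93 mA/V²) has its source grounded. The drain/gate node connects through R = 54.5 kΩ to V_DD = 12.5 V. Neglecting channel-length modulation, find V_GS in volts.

V_GS = 1.10 V

With gate tied to drain, V_GS = V_DS ≥ V_GS − V_th, so the device is in saturation.
KCL at the drain: ½ k_n (V_GS − V_th)² = (V_DD − V_GS)/R.
Let x = V_GS − 0.632. Then 52.6 x² + x − 11.87 = 0, giving x = 0.466 V (positive root), so V_GS = 1.1 V.
I_D = (V_DD − V_GS)/R = (12.5 − 1.1) / 54.5 = 0.209 mA.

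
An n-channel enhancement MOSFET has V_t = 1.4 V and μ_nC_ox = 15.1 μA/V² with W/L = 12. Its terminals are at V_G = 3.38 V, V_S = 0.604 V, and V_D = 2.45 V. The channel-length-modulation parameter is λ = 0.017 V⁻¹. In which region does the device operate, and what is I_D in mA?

Saturation; I_D = 0.177 mA

V_GS = V_G − V_S = 3.38 − 0.604 = 2.78 V; V_DS = V_D − V_S = 2.45 − 0.604 = 1.85 V.
k_n = μ_nC_ox · (W/L) = 0.1812 mA/V².
V_ov = V_GS − V_t = 2.78 − 1.4 = 1.38 V.
Since V_DS = 1.85 V ≥ V_ov = 1.38 V, the device is in saturation.
I_D = ½ k_n V_ov² (1 + λ V_DS) = 0.5 × 0.1812 × 1.38² × (1 + 0.017 × 1.85) = 0.177 mA.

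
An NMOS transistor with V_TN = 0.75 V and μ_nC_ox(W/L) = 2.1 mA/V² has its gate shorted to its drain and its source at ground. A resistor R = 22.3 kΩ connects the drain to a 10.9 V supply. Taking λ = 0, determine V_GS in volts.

With gate tied to drain, V_GS = V_DS ≥ V_GS − V_TN, so the device is in saturation.
KCL at the drain: ½ k_n (V_GS − V_TN)² = (V_DD − V_GS)/R.
Let x = V_GS − 0.75. Then 23.4 x² + x − 10.15 = 0, giving x = 0.637 V (positive root), so V_GS = 1.39 V.
I_D = (V_DD − V_GS)/R = (10.9 − 1.39) / 22.3 = 0.427 mA.

V_GS = 1.39 V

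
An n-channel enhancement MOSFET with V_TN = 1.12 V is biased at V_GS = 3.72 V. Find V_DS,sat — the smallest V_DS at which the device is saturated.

V_DS,sat = 2.60 V

The boundary between triode and saturation is V_DS = V_GS − V_TN = V_ov.
V_ov = 3.72 − 1.12 = 2.6 V.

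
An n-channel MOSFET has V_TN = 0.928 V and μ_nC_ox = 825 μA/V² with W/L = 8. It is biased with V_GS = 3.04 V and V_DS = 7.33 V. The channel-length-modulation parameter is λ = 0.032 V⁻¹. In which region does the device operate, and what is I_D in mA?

k_n = μ_nC_ox · (W/L) = 6.6 mA/V².
V_ov = V_GS − V_TN = 3.04 − 0.928 = 2.11 V.
Since V_DS = 7.33 V ≥ V_ov = 2.11 V, the device is in saturation.
I_D = ½ k_n V_ov² (1 + λ V_DS) = 0.5 × 6.6 × 2.11² × (1 + 0.032 × 7.33) = 18.2 mA.

Saturation; I_D = 18.2 mA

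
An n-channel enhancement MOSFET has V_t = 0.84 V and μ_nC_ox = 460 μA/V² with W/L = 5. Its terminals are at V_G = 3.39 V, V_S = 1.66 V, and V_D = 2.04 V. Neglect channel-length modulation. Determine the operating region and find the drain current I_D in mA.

Triode; I_D = 0.612 mA

V_GS = V_G − V_S = 3.39 − 1.66 = 1.73 V; V_DS = V_D − V_S = 2.04 − 1.66 = 0.38 V.
k_n = μ_nC_ox · (W/L) = 2.3 mA/V².
V_ov = V_GS − V_t = 1.73 − 0.84 = 0.89 V.
Since V_DS = 0.38 V < V_ov = 0.89 V, the device is in the triode region.
I_D = k_n [V_ov · V_DS − ½ V_DS²] = 2.3 × [0.89 × 0.38 − 0.5 × 0.38²] = 0.612 mA.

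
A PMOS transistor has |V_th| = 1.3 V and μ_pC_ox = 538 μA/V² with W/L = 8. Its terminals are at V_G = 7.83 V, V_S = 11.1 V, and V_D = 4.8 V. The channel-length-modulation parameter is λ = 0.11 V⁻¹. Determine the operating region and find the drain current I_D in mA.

Saturation; I_D = 14.1 mA

V_SG = V_S − V_G = 11.1 − 7.83 = 3.27 V; V_SD = V_S − V_D = 11.1 − 4.8 = 6.3 V.
k_p = μ_pC_ox · (W/L) = 4.304 mA/V².
V_ov = V_SG − |V_th| = 3.27 − 1.3 = 1.97 V.
Since V_SD = 6.3 V ≥ V_ov = 1.97 V, the device is in saturation.
I_D = ½ k_p V_ov² (1 + λ V_SD) = 0.5 × 4.304 × 1.97² × (1 + 0.11 × 6.3) = 14.1 mA.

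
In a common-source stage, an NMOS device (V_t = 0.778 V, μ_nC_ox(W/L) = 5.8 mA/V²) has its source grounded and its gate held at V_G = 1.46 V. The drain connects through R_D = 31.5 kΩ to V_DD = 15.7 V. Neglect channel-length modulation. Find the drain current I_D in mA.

V_GS = V_G = 1.46 V, so V_ov = 1.46 − 0.778 = 0.682 V.
Assume saturation: I_D = ½ k_n V_ov² = 0.5 × 5.8 × 0.682² = 1.35 mA, giving V_DS = V_DD − I_D R_D = 15.7 − 1.35 × 31.5 = -26.8 V.
But -26.8 V < V_ov = 0.682 V, so the device is actually in triode.
In triode I_D = k_n[V_ov V_DS − ½ V_DS²] and I_D = (V_DD − V_DS)/R_D. Equating: 91.3 V_DS² − 125.6 V_DS + 15.7 = 0, giving V_DS = 0.139 V (the root below V_ov).
I_D = (15.7 − 0.139) / 31.5 = 0.494 mA.

I_D = 0.494 mA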